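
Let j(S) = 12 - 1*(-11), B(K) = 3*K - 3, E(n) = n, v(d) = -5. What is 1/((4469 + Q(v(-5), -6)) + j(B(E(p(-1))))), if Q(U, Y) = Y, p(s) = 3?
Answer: 1/4486 ≈ 0.00022292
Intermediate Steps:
B(K) = -3 + 3*K
j(S) = 23 (j(S) = 12 + 11 = 23)
1/((4469 + Q(v(-5), -6)) + j(B(E(p(-1))))) = 1/((4469 - 6) + 23) = 1/(4463 + 23) = 1/4486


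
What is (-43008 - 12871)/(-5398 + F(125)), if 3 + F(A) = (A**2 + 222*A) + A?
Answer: -55879/38099 ≈ -1.4667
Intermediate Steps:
F(A) = -3 + A**2 + 223*A (F(A) = -3 + ((A**2 + 222*A) + A) = -3 + (A**2 + 223*A) = -3 + A**2 + 223*A)
(-43008 - 12871)/(-5398 + F(125)) = (-43008 - 12871)/(-5398 + (-3 + 125**2 + 223*125)) = -55879/(-5398 + (-3 + 15625 + 27875)) = -55879/(-5398 + 43497) = -55879/38099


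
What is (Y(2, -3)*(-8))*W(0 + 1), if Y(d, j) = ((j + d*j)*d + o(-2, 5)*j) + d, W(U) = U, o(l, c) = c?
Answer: 248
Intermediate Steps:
Y(d, j) = d + 5*j + d*(j + d*j) (Y(d, j) = ((j + d*j)*d + 5*j) + d = (d*(j + d*j) + 5*j) + d = (5*j + d*(j + d*j)) + d = d + 5*j + d*(j + d*j))
(Y(2, -3)*(-8))*W(0 + 1) = ((2 + 5*(-3) + 2*(-3) - 3*2²)*(-8))*(0 + 1) = ((2 - 15 - 6 - 3*4)*(-8))*1 = ((2 - 15 - 6 - 12)*(-8))*1 = -31*(-8)*1 = 248*1 = 248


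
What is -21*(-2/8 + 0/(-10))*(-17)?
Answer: -357/4 ≈ -89.250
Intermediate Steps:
-21*(-2/8 + 0/(-10))*(-17) = -21*(-2*1/8 + 0*(-1/10))*(-17) = -21*(-1/4 + 0)*(-17) = -21*(-1/4)*(-17) = (21/4)*(-17) = -357/4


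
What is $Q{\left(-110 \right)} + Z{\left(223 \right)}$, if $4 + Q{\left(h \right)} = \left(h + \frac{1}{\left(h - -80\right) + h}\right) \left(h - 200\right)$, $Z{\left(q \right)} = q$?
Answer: $\frac{480497}{14} \approx 34321.0$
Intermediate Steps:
$Q{\left(h \right)} = -4 + \left(-200 + h\right) \left(h + \frac{1}{80 + 2 h}\right)$ ($Q{\left(h \right)} = -4 + \left(h + \frac{1}{\left(h - -80\right) + h}\right) \left(h - 200\right) = -4 + \left(h + \frac{1}{\left(h + 80\right) + h}\right) \left(-200 + h\right) = -4 + \left(h + \frac{1}{\left(80 + h\right) + h}\right) \left(-200 + h\right) = -4 + \left(h + \frac{1}{80 + 2 h}\right) \left(-200 + h\right) = -4 + \left(-200 + h\right) \left(h + \frac{1}{80 + 2 h}\right)$)
$Q{\left(-110 \right)} + Z{\left(223 \right)} = \frac{-260 + \left(-110\right)^{3} - 160 \left(-110\right)^{2} - -880385}{40 - 110} + 223 = \frac{-260 - 1331000 - 1936000 + 880385}{-70} + 223 = - \frac{-260 - 1331000 - 1936000 + 880385}{70} + 223 = \left(- \frac{1}{70}\right) \left(-2386875\right) + 223 = \frac{477375}{14} + 223 = \frac{480497}{14}$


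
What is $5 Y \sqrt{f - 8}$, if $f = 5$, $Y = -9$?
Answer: $- 45 i \sqrt{3} \approx - 77.942 i$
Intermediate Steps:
$5 Y \sqrt{f - 8} = 5 \left(-9\right) \sqrt{5 - 8} = - 45 \sqrt{-3} = - 45 i \sqrt{3}$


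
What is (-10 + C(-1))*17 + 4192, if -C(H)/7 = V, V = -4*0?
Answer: 4022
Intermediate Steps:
V = 0
C(H) = 0 (C(H) = -7*0 = 0)
(-10 + C(-1))*17 + 4192 = (-10 + 0)*17 + 4192 = -10*17 + 4192 = -170 + 4192 = 4022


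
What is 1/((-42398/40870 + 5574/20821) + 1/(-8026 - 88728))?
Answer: -41166614719790/31685395306641 ≈ -1.2992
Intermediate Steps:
1/((-42398/40870 + 5574/20821) + 1/(-8026 - 88728)) = 1/((-42398*1/40870 + 5574*(1/20821)) + 1/(-96754)) = 1/((-21199/20435 + 5574/20821) - 1/96754) = 1/(-327479689/425477135 - 1/96754) = 1/(-31685395306641/41166614719790) = -41166614719790/31685395306641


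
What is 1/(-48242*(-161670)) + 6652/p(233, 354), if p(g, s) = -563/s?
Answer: -18365816687144557/4390996970820 ≈ -4182.6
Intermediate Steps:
1/(-48242*(-161670)) + 6652/p(233, 354) = 1/(-48242*(-161670)) + 6652/((-563/354)) = -1/48242*(-1/161670) + 6652/((-563*1/354)) = 1/7799284140 + 6652/(-563/354) = 1/7799284140 + 6652*(-354/563) = 1/7799284140 - 2354808/563 = -18365816687144557/4390996970820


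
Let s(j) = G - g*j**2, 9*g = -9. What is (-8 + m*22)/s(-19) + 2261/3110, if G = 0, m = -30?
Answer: -1261259/1122710 ≈ -1.1234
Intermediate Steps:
g = -1 (g = (1/9)*(-9) = -1)
s(j) = j**2 (s(j) = 0 - (-1)*j**2 = 0 + j**2 = j**2)
(-8 + m*22)/s(-19) + 2261/3110 = (-8 - 30*22)/((-19)**2) + 2261/3110 = (-8 - 660)/361 + 2261*(1/3110) = -668*1/361 + 2261/3110 = -668/361 + 2261/3110 = -1261259/1122710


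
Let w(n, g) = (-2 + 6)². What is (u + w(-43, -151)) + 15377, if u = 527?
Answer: 15920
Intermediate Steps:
w(n, g) = 16 (w(n, g) = 4² = 16)
(u + w(-43, -151)) + 15377 = (527 + 16) + 15377 = 543 + 15377 = 15920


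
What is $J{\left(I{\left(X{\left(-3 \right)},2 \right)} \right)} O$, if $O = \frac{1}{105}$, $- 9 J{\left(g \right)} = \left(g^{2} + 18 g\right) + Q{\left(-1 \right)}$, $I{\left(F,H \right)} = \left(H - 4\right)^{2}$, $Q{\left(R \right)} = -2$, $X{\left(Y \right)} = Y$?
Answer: $- \frac{86}{945} \approx -0.091005$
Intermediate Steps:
$I{\left(F,H \right)} = \left(-4 + H\right)^{2}$
$J{\left(g \right)} = \frac{2}{9} - 2 g - \frac{g^{2}}{9}$ ($J{\left(g \right)} = - \frac{\left(g^{2} + 18 g\right) - 2}{9} = - \frac{-2 + g^{2} + 18 g}{9} = \frac{2}{9} - 2 g - \frac{g^{2}}{9}$)
$O = \frac{1}{105} \approx 0.0095238$
$J{\left(I{\left(X{\left(-3 \right)},2 \right)} \right)} O = \left(\frac{2}{9} - 2 \left(-4 + 2\right)^{2} - \frac{\left(\left(-4 + 2\right)^{2}\right)^{2}}{9}\right) \frac{1}{105} = \left(\frac{2}{9} - 2 \left(-2\right)^{2} - \frac{\left(\left(-2\right)^{2}\right)^{2}}{9}\right) \frac{1}{105} = \left(\frac{2}{9} - 8 - \frac{4^{2}}{9}\right) \frac{1}{105} = \left(\frac{2}{9} - 8 - \frac{16}{9}\right) \frac{1}{105} = \left(- \frac{86}{9}\right) \frac{1}{105} = - \frac{86}{945}$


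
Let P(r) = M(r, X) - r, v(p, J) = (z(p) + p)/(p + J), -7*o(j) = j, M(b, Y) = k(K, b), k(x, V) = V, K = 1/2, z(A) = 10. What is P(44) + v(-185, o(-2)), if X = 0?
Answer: 1225/1293 ≈ 0.94741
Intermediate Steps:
K = 1/2 ≈ 0.50000
M(b, Y) = b
o(j) = -j/7
v(p, J) = (10 + p)/(J + p) (v(p, J) = (10 + p)/(p + J) = (10 + p)/(J + p))
P(r) = 0 (P(r) = r - r = 0)
P(44) + v(-185, o(-2)) = 0 + (10 - 185)/(-1/7*(-2) - 185) = 0 - 175/(2/7 - 185) = 0 - 175/(-1293/7) = 0 - 7/1293*(-175) = 0 + 1225/1293 = 1225/1293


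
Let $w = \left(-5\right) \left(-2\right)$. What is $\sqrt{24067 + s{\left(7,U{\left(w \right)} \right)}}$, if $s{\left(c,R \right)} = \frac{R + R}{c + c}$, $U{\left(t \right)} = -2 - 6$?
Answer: $\frac{\sqrt{1179227}}{7} \approx 155.13$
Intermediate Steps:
$w = 10$
$U{\left(t \right)} = -8$
$s{\left(c,R \right)} = \frac{R}{c}$ ($s{\left(c,R \right)} = \frac{2 R}{2 c} = 2 R \frac{1}{2 c} = \frac{R}{c}$)
$\sqrt{24067 + s{\left(7,U{\left(w \right)} \right)}} = \sqrt{24067 - \frac{8}{7}} = \sqrt{\frac{168461}{7}} = \frac{\sqrt{1179227}}{7}$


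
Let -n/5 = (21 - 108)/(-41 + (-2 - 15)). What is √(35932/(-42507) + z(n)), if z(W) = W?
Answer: I*√6701644174/28338 ≈ 2.8888*I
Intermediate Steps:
n = -15/2 (n = -5*(21 - 108)/(-41 + (-2 - 15)) = -(-435)/(-41 - 17) = -(-435)/(-58) = -(-435)*(-1)/58 = -5*3/2 = -15/2 ≈ -7.5000)
√(35932/(-42507) + z(n)) = √(35932/(-42507) - 15/2) = √(35932*(-1/42507) - 15/2) = √(-35932/42507 - 15/2) = √(-709469/85014) = I*√6701644174/28338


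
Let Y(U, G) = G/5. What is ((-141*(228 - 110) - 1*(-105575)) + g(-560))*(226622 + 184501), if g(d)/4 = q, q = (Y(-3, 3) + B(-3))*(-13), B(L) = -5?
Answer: 183290555967/5 ≈ 3.6658e+10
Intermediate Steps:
Y(U, G) = G/5 (Y(U, G) = G*(⅕) = G/5)
q = 286/5 (q = ((⅕)*3 - 5)*(-13) = (⅗ - 5)*(-13) = -22/5*(-13) = 286/5 ≈ 57.200)
g(d) = 1144/5 (g(d) = 4*(286/5) = 1144/5)
((-141*(228 - 110) - 1*(-105575)) + g(-560))*(226622 + 184501) = ((-141*(228 - 110) - 1*(-105575)) + 1144/5)*(226622 + 184501) = ((-141*118 + 105575) + 1144/5)*411123 = ((-16638 + 105575) + 1144/5)*411123 = (88937 + 1144/5)*411123 = (445829/5)*411123 = 183290555967/5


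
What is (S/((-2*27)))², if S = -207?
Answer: 529/36 ≈ 14.694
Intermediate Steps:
(S/((-2*27)))² = (-207/((-2*27)))² = (-207/(-54))² = (-207*(-1/54))² = (23/6)² = 529/36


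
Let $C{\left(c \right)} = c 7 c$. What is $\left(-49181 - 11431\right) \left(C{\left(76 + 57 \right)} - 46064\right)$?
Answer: $-4713128508$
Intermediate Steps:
$C{\left(c \right)} = 7 c^{2}$ ($C{\left(c \right)} = 7 c c = 7 c^{2}$)
$\left(-49181 - 11431\right) \left(C{\left(76 + 57 \right)} - 46064\right) = \left(-49181 - 11431\right) \left(7 \left(76 + 57\right)^{2} - 46064\right) = - 60612 \left(7 \cdot 133^{2} - 46064\right) = - 60612 \left(7 \cdot 17689 - 46064\right) = - 60612 \left(123823 - 46064\right) = \left(-60612\right) 77759 = -4713128508$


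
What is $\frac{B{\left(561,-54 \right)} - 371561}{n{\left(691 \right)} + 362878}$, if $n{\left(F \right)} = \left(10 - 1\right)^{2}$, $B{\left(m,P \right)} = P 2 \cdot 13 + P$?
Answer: $- \frac{373019}{362959} \approx -1.0277$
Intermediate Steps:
$B{\left(m,P \right)} = 27 P$ ($B{\left(m,P \right)} = 2 P 13 + P = 26 P + P = 27 P$)
$n{\left(F \right)} = 81$ ($n{\left(F \right)} = 9^{2} = 81$)
$\frac{B{\left(561,-54 \right)} - 371561}{n{\left(691 \right)} + 362878} = \frac{27 \left(-54\right) - 371561}{81 + 362878} = \frac{-1458 - 371561}{362959} = \left(-373019\right) \frac{1}{362959} = - \frac{373019}{362959}$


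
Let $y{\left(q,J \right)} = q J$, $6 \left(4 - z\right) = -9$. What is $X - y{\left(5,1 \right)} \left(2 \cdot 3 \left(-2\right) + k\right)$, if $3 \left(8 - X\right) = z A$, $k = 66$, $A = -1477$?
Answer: $\frac{14675}{6} \approx 2445.8$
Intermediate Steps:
$z = \frac{11}{2}$ ($z = 4 - - \frac{3}{2} = 4 + \frac{3}{2} = \frac{11}{2} \approx 5.5$)
$y{\left(q,J \right)} = J q$
$X = \frac{16295}{6}$ ($X = 8 - \frac{\frac{11}{2} \left(-1477\right)}{3} = 8 - - \frac{16247}{6} = 8 + \frac{16247}{6} = \frac{16295}{6} \approx 2715.8$)
$X - y{\left(5,1 \right)} \left(2 \cdot 3 \left(-2\right) + k\right) = \frac{16295}{6} - 1 \cdot 5 \left(2 \cdot 3 \left(-2\right) + 66\right) = \frac{16295}{6} - 5 \left(6 \left(-2\right) + 66\right) = \frac{16295}{6} - 5 \left(-12 + 66\right) = \frac{16295}{6} - 5 \cdot 54 = \frac{16295}{6} - 270 = \frac{14675}{6}$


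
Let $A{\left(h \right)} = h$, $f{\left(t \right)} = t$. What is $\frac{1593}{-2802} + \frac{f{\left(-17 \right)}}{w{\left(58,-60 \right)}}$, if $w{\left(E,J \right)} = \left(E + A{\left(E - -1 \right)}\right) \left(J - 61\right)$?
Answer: $- \frac{7501489}{13222638} \approx -0.56732$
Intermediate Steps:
$w{\left(E,J \right)} = \left(1 + 2 E\right) \left(-61 + J\right)$ ($w{\left(E,J \right)} = \left(E + \left(E - -1\right)\right) \left(J - 61\right) = \left(E + \left(E + 1\right)\right) \left(-61 + J\right) = \left(E + \left(1 + E\right)\right) \left(-61 + J\right) = \left(1 + 2 E\right) \left(-61 + J\right)$)
$\frac{1593}{-2802} + \frac{f{\left(-17 \right)}}{w{\left(58,-60 \right)}} = \frac{1593}{-2802} - \frac{17}{-61 - 60 - 7076 + 2 \cdot 58 \left(-60\right)} = 1593 \left(- \frac{1}{2802}\right) - \frac{17}{-61 - 60 - 7076 - 6960} = - \frac{531}{934} - \frac{17}{-14157} = - \frac{531}{934} - - \frac{17}{14157} = - \frac{531}{934} + \frac{17}{14157} = - \frac{7501489}{13222638}$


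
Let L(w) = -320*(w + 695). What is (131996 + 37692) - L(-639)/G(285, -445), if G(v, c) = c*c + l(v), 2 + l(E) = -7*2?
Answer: 4799967016/28287 ≈ 1.6969e+5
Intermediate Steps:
l(E) = -16 (l(E) = -2 - 7*2 = -2 - 14 = -16)
G(v, c) = -16 + c**2 (G(v, c) = c*c - 16 = c**2 - 16 = -16 + c**2)
L(w) = -222400 - 320*w (L(w) = -320*(695 + w) = -222400 - 320*w)
(131996 + 37692) - L(-639)/G(285, -445) = (131996 + 37692) - (-222400 - 320*(-639))/(-16 + (-445)**2) = 169688 - (-222400 + 204480)/(-16 + 198025) = 169688 - (-17920)/198009 = 169688 - 1*(-2560/28287) = 169688 + 2560/28287 = 4799967016/28287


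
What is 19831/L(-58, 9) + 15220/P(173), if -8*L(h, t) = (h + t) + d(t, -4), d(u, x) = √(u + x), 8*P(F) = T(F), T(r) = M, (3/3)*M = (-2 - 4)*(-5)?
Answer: 13123738/1797 + 39662*√5/599 ≈ 7451.2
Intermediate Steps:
M = 30 (M = (-2 - 4)*(-5) = -6*(-5) = 30)
T(r) = 30
P(F) = 15/4 (P(F) = (⅛)*30 = 15/4)
L(h, t) = -h/8 - t/8 - √(-4 + t)/8 (L(h, t) = -((h + t) + √(t - 4))/8 = -((h + t) + √(-4 + t))/8 = -(h + t + √(-4 + t))/8 = -h/8 - t/8 - √(-4 + t)/8)
19831/L(-58, 9) + 15220/P(173) = 19831/(-⅛*(-58) - ⅛*9 - √(-4 + 9)/8) + 15220/(15/4) = 19831/(29/4 - 9/8 - √5/8) + 15220*(4/15) = 19831/(49/8 - √5/8) + 12176/3 = 12176/3 + 19831/(49/8 - √5/8)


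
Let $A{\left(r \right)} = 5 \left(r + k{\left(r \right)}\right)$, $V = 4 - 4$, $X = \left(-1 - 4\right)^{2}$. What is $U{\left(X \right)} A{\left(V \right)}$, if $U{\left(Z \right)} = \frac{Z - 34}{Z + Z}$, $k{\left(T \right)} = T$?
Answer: $0$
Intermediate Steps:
$X = 25$ ($X = \left(-5\right)^{2} = 25$)
$U{\left(Z \right)} = \frac{-34 + Z}{2 Z}$
$V = 0$
$A{\left(r \right)} = 10 r$ ($A{\left(r \right)} = 5 \left(r + r\right) = 5 \cdot 2 r = 10 r$)
$U{\left(X \right)} A{\left(V \right)} = \frac{-34 + 25}{2 \cdot 25} \cdot 10 \cdot 0 = \frac{1}{2} \cdot \frac{1}{25} \left(-9\right) 0 = \left(- \frac{9}{50}\right) 0 = 0$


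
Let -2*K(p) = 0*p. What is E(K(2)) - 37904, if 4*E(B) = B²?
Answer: -37904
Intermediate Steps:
K(p) = 0 (K(p) = -0*p = -½*0 = 0)
E(B) = B²/4
E(K(2)) - 37904 = (¼)*0² - 37904 = (¼)*0 - 37904 = 0 - 37904 = -37904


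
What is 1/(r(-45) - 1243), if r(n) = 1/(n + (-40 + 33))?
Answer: -52/64637 ≈ -0.00080449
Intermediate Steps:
r(n) = 1/(-7 + n) (r(n) = 1/(n - 7) = 1/(-7 + n))
1/(r(-45) - 1243) = 1/(1/(-7 - 45) - 1243) = 1/(1/(-52) - 1243) = 1/(-1/52 - 1243) = 1/(-64637/52) = -52/64637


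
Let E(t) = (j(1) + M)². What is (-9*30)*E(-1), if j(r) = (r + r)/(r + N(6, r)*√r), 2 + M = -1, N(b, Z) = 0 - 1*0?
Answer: -270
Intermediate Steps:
N(b, Z) = 0 (N(b, Z) = 0 + 0 = 0)
M = -3 (M = -2 - 1 = -3)
j(r) = 2 (j(r) = (r + r)/(r + 0*√r) = (2*r)/(r + 0) = (2*r)/r = 2)
E(t) = 1 (E(t) = (2 - 3)² = (-1)² = 1)
(-9*30)*E(-1) = -9*30*1 = -270*1 = -270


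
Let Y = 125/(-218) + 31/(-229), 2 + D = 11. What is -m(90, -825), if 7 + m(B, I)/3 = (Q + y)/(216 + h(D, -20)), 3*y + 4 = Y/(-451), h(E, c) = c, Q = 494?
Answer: 1448635733/107631832 ≈ 13.459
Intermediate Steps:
D = 9 (D = -2 + 11 = 9)
Y = -35383/49922 (Y = 125*(-1/218) + 31*(-1/229) = -125/218 - 31/229 = -35383/49922 ≈ -0.70877)
y = -2195705/1647426 (y = -4/3 + (-35383/49922/(-451))/3 = -4/3 + (-35383/49922*(-1/451))/3 = -4/3 + (⅓)*(863/549142) = -4/3 + 863/1647426 = -2195705/1647426 ≈ -1.3328)
m(B, I) = -1448635733/107631832 (m(B, I) = -21 + 3*((494 - 2195705/1647426)/(216 - 20)) = -21 + 3*((811632739/1647426)/196) = -21 + 3*((811632739/1647426)*(1/196)) = -21 + 3*(811632739/322895496) = -21 + 811632739/107631832 = -1448635733/107631832)
-m(90, -825) = -1*(-1448635733/107631832) = 1448635733/107631832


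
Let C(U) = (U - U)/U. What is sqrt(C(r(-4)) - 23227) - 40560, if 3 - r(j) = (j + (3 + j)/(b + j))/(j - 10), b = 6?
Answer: -40560 + I*sqrt(23227) ≈ -40560.0 + 152.4*I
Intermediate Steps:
r(j) = 3 - (j + (3 + j)/(6 + j))/(-10 + j) (r(j) = 3 - (j + (3 + j)/(6 + j))/(j - 10) = 3 - (j + (3 + j)/(6 + j))/(-10 + j))
C(U) = 0 (C(U) = 0/U = 0)
sqrt(C(r(-4)) - 23227) - 40560 = sqrt(0 - 23227) - 40560 = sqrt(-23227) - 40560 = I*sqrt(23227) - 40560 = -40560 + I*sqrt(23227)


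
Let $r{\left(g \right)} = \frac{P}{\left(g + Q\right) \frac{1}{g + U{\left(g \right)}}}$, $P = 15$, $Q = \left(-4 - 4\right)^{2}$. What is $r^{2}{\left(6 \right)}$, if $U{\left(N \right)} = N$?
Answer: $\frac{324}{49} \approx 6.6122$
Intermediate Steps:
$Q = 64$ ($Q = \left(-8\right)^{2} = 64$)
$r{\left(g \right)} = \frac{30 g}{64 + g}$ ($r{\left(g \right)} = \frac{15}{\left(g + 64\right) \frac{1}{g + g}} = \frac{15}{\left(64 + g\right) \frac{1}{2 g}} = \frac{15}{\frac{1}{2} \frac{1}{g} \left(64 + g\right)} = 15 \frac{2 g}{64 + g} = \frac{30 g}{64 + g}$)
$r^{2}{\left(6 \right)} = \left(30 \cdot 6 \frac{1}{64 + 6}\right)^{2} = \left(30 \cdot 6 \cdot \frac{1}{70}\right)^{2} = \left(\frac{18}{7}\right)^{2} = \frac{324}{49}$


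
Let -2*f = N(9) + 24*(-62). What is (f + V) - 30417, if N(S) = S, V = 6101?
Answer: -47153/2 ≈ -23577.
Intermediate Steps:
f = 1479/2 (f = -(9 + 24*(-62))/2 = -(9 - 1488)/2 = -½*(-1479) = 1479/2 ≈ 739.50)
(f + V) - 30417 = (1479/2 + 6101) - 30417 = 13681/2 - 30417 = -47153/2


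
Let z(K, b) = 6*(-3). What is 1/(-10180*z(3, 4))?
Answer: 1/183240 ≈ 5.4573e-6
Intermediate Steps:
z(K, b) = -18
1/(-10180*z(3, 4)) = 1/(-10180*(-18)) = 1/183240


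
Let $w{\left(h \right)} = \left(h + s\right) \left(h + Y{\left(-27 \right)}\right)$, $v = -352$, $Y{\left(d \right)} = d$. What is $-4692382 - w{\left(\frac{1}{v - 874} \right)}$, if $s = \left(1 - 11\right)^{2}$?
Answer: $- \frac{7048948372335}{1503076} \approx -4.6897 \cdot 10^{6}$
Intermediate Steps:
$s = 100$ ($s = \left(-10\right)^{2} = 100$)
$w{\left(h \right)} = \left(-27 + h\right) \left(100 + h\right)$ ($w{\left(h \right)} = \left(h + 100\right) \left(h - 27\right) = \left(100 + h\right) \left(-27 + h\right) = \left(-27 + h\right) \left(100 + h\right)$)
$-4692382 - w{\left(\frac{1}{v - 874} \right)} = -4692382 - \left(-2700 + \left(\frac{1}{-352 - 874}\right)^{2} + \frac{73}{-352 - 874}\right) = -4692382 - \left(-2700 + \left(\frac{1}{-1226}\right)^{2} + \frac{73}{-1226}\right) = -4692382 - \left(-2700 + \left(- \frac{1}{1226}\right)^{2} + 73 \left(- \frac{1}{1226}\right)\right) = -4692382 - \left(-2700 + \frac{1}{1503076} - \frac{73}{1226}\right) = -4692382 - - \frac{4058394697}{1503076} = -4692382 + \frac{4058394697}{1503076} = - \frac{7048948372335}{1503076}$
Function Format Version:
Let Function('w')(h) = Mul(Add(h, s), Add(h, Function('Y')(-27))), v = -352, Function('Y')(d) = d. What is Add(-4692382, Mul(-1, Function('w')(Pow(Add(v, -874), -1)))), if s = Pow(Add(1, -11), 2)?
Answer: Rational(-7048948372335, 1503076) ≈ -4.6897e+6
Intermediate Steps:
s = 100 (s = Pow(-10, 2) = 100)
Function('w')(h) = Mul(Add(-27, h), Add(100, h)) (Function('w')(h) = Mul(Add(h, 100), Add(h, -27)) = Mul(Add(100, h), Add(-27, h)) = Mul(Add(-27, h), Add(100, h)))
Add(-4692382, Mul(-1, Function('w')(Pow(Add(v, -874), -1)))) = Add(-4692382, Mul(-1, Add(-2700, Pow(Pow(Add(-352, -874), -1), 2), Mul(73, Pow(Add(-352, -874), -1))))) = Add(-4692382, Mul(-1, Add(-2700, Pow(Pow(-1226, -1), 2), Mul(73, Pow(-1226, -1))))) = Add(-4692382, Mul(-1, Add(-2700, Pow(Rational(-1, 1226), 2), Mul(73, Rational(-1, 1226))))) = Add(-4692382, Mul(-1, Add(-2700, Rational(1, 1503076), Rational(-73, 1226)))) = Add(-4692382, Mul(-1, Rational(-4058394697, 1503076))) = Add(-4692382, Rational(4058394697, 1503076)) = Rational(-7048948372335, 1503076)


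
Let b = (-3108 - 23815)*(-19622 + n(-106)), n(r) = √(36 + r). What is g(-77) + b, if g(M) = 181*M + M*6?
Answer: 528268707 - 26923*I*√70 ≈ 5.2827e+8 - 2.2525e+5*I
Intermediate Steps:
g(M) = 187*M (g(M) = 181*M + 6*M = 187*M)
b = 528283106 - 26923*I*√70 (b = (-3108 - 23815)*(-19622 + √(36 - 106)) = -26923*(-19622 + √(-70)) = -26923*(-19622 + I*√70) = 528283106 - 26923*I*√70 ≈ 5.2828e+8 - 2.2525e+5*I)
g(-77) + b = 187*(-77) + (528283106 - 26923*I*√70) = -14399 + (528283106 - 26923*I*√70) = 528268707 - 26923*I*√70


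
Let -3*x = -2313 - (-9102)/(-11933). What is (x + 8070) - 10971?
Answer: -25414256/11933 ≈ -2129.7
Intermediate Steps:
x = 9203377/11933 (x = -(-2313 - (-9102)/(-11933))/3 = -(-2313 - (-9102)*(-1)/11933)/3 = -(-2313 - 1*9102/11933)/3 = -(-2313 - 9102/11933)/3 = -⅓*(-27610131/11933) = 9203377/11933 ≈ 771.25)
(x + 8070) - 10971 = (9203377/11933 + 8070) - 10971 = 105502687/11933 - 10971 = -25414256/11933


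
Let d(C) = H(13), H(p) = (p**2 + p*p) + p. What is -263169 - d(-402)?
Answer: -263520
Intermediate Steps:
H(p) = p + 2*p**2 (H(p) = (p**2 + p**2) + p = 2*p**2 + p = p + 2*p**2)
d(C) = 351 (d(C) = 13*(1 + 2*13) = 13*(1 + 26) = 13*27 = 351)
-263169 - d(-402) = -263169 - 1*351 = -263169 - 351 = -263520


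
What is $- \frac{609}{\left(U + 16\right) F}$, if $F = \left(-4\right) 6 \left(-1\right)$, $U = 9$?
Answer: $- \frac{203}{200} \approx -1.015$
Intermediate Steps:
$F = 24$ ($F = \left(-24\right) \left(-1\right) = 24$)
$- \frac{609}{\left(U + 16\right) F} = - \frac{609}{\left(9 + 16\right) 24} = - \frac{609}{25 \cdot 24} = - \frac{609}{600} = \left(-609\right) \frac{1}{600} = - \frac{203}{200}$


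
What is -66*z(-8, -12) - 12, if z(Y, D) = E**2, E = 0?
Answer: -12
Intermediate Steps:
z(Y, D) = 0 (z(Y, D) = 0**2 = 0)
-66*z(-8, -12) - 12 = -66*0 - 12 = 0 - 12 = -12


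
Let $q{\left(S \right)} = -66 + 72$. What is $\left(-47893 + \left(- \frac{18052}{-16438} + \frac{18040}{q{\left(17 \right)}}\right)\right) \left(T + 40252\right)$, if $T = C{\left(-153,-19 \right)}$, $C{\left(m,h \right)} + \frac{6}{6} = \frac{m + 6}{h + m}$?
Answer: $- \frac{2554093711943839}{1413668} \approx -1.8067 \cdot 10^{9}$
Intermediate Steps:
$q{\left(S \right)} = 6$
$C{\left(m,h \right)} = -1 + \frac{6 + m}{h + m}$ ($C{\left(m,h \right)} = -1 + \frac{m + 6}{h + m} = -1 + \frac{6 + m}{h + m}$)
$T = - \frac{25}{172}$ ($T = \frac{6 - -19}{-19 - 153} = \frac{6 + 19}{-172} = \left(- \frac{1}{172}\right) 25 = - \frac{25}{172} \approx -0.14535$)
$\left(-47893 + \left(- \frac{18052}{-16438} + \frac{18040}{q{\left(17 \right)}}\right)\right) \left(T + 40252\right) = \left(-47893 + \left(- \frac{18052}{-16438} + \frac{18040}{6}\right)\right) \left(- \frac{25}{172} + 40252\right) = \left(-47893 + \left(\left(-18052\right) \left(- \frac{1}{16438}\right) + 18040 \cdot \frac{1}{6}\right)\right) \frac{6923319}{172} = \left(-47893 + \left(\frac{9026}{8219} + \frac{9020}{3}\right)\right) \frac{6923319}{172} = \left(-47893 + \frac{74162458}{24657}\right) \frac{6923319}{172} = \left(- \frac{1106735243}{24657}\right) \frac{6923319}{172} = - \frac{2554093711943839}{1413668}$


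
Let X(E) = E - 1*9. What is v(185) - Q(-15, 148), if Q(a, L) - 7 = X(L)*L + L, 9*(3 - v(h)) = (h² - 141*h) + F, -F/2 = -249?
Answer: -195154/9 ≈ -21684.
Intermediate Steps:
F = 498 (F = -2*(-249) = 498)
X(E) = -9 + E (X(E) = E - 9 = -9 + E)
v(h) = -157/3 - h²/9 + 47*h/3 (v(h) = 3 - ((h² - 141*h) + 498)/9 = 3 - (498 + h² - 141*h)/9 = 3 + (-166/3 - h²/9 + 47*h/3) = -157/3 - h²/9 + 47*h/3)
Q(a, L) = 7 + L + L*(-9 + L) (Q(a, L) = 7 + ((-9 + L)*L + L) = 7 + (L*(-9 + L) + L) = 7 + (L + L*(-9 + L)) = 7 + L + L*(-9 + L))
v(185) - Q(-15, 148) = (-157/3 - ⅑*185² + (47/3)*185) - (7 + 148 + 148*(-9 + 148)) = (-157/3 - ⅑*34225 + 8695/3) - (7 + 148 + 148*139) = (-157/3 - 34225/9 + 8695/3) - (7 + 148 + 20572) = -8611/9 - 1*20727 = -8611/9 - 20727 = -195154/9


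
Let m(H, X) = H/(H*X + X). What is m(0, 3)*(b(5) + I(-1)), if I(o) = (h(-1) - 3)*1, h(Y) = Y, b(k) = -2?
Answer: 0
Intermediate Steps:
m(H, X) = H/(X + H*X)
I(o) = -4 (I(o) = (-1 - 3)*1 = -4*1 = -4)
m(0, 3)*(b(5) + I(-1)) = (0/(3*(1 + 0)))*(-2 - 4) = (0*(⅓)/1)*(-6) = (0*(⅓)*1)*(-6) = 0*(-6) = 0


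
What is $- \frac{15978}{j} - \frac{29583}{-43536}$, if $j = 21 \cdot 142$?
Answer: $- \frac{33744539}{7212464} \approx -4.6786$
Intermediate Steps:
$j = 2982$
$- \frac{15978}{j} - \frac{29583}{-43536} = - \frac{15978}{2982} - \frac{29583}{-43536} = \left(-15978\right) \frac{1}{2982} - - \frac{9861}{14512} = - \frac{2663}{497} + \frac{9861}{14512} = - \frac{33744539}{7212464}$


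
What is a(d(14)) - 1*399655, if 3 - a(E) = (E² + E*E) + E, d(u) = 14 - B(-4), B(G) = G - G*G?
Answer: -401998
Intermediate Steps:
B(G) = G - G²
d(u) = 34 (d(u) = 14 - (-4)*(1 - 1*(-4)) = 14 - (-4)*(1 + 4) = 14 - (-4)*5 = 14 - 1*(-20) = 14 + 20 = 34)
a(E) = 3 - E - 2*E² (a(E) = 3 - ((E² + E*E) + E) = 3 - ((E² + E²) + E) = 3 - (2*E² + E) = 3 - (E + 2*E²) = 3 + (-E - 2*E²) = 3 - E - 2*E²)
a(d(14)) - 1*399655 = (3 - 1*34 - 2*34²) - 1*399655 = (3 - 34 - 2*1156) - 399655 = (3 - 34 - 2312) - 399655 = -2343 - 399655 = -401998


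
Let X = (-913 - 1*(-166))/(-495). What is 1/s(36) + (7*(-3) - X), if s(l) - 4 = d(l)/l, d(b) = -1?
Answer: -15914/715 ≈ -22.257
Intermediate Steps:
s(l) = 4 - 1/l
X = 83/55 (X = (-913 + 166)*(-1/495) = -747*(-1/495) = 83/55 ≈ 1.5091)
1/s(36) + (7*(-3) - X) = 1/(4 - 1/36) + (7*(-3) - 1*83/55) = 1/(4 - 1*1/36) + (-21 - 83/55) = 1/(4 - 1/36) - 1238/55 = 1/(143/36) - 1238/55 = 36/143 - 1238/55 = -15914/715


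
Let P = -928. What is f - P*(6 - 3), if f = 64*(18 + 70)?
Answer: 8416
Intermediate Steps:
f = 5632 (f = 64*88 = 5632)
f - P*(6 - 3) = 5632 - (-928)*(6 - 3) = 5632 - (-928)*3 = 5632 - 1*(-2784) = 5632 + 2784 = 8416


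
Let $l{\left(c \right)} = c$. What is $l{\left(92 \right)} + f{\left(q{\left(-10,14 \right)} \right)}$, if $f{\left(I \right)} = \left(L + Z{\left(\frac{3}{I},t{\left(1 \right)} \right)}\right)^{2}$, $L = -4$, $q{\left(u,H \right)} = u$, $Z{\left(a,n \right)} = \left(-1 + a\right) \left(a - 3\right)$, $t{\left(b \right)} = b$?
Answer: $\frac{920841}{10000} \approx 92.084$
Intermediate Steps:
$Z{\left(a,n \right)} = \left(-1 + a\right) \left(-3 + a\right)$
$f{\left(I \right)} = \left(-1 - \frac{12}{I} + \frac{9}{I^{2}}\right)^{2}$ ($f{\left(I \right)} = \left(-4 + \left(3 + \left(\frac{3}{I}\right)^{2} - 4 \frac{3}{I}\right)\right)^{2} = \left(-4 + \left(3 + \frac{9}{I^{2}} - \frac{12}{I}\right)\right)^{2} = \left(-4 + \left(3 - \frac{12}{I} + \frac{9}{I^{2}}\right)\right)^{2} = \left(-1 - \frac{12}{I} + \frac{9}{I^{2}}\right)^{2}$)
$l{\left(92 \right)} + f{\left(q{\left(-10,14 \right)} \right)} = 92 + \frac{\left(-9 + \left(-10\right)^{2} + 12 \left(-10\right)\right)^{2}}{10000} = 92 + \frac{\left(-9 + 100 - 120\right)^{2}}{10000} = 92 + \frac{\left(-29\right)^{2}}{10000} = 92 + \frac{1}{10000} \cdot 841 = 92 + \frac{841}{10000} = \frac{920841}{10000}$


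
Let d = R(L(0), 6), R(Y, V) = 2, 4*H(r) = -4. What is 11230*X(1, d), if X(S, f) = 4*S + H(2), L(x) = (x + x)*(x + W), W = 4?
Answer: 33690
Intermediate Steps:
H(r) = -1 (H(r) = (¼)*(-4) = -1)
L(x) = 2*x*(4 + x) (L(x) = (x + x)*(x + 4) = (2*x)*(4 + x) = 2*x*(4 + x))
d = 2
X(S, f) = -1 + 4*S (X(S, f) = 4*S - 1 = -1 + 4*S)
11230*X(1, d) = 11230*(-1 + 4*1) = 11230*(-1 + 4) = 11230*3 = 33690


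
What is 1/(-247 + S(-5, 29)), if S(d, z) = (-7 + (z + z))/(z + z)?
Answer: -58/14275 ≈ -0.0040630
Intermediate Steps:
S(d, z) = (-7 + 2*z)/(2*z) (S(d, z) = (-7 + 2*z)/((2*z)) = (-7 + 2*z)*(1/(2*z)) = (-7 + 2*z)/(2*z))
1/(-247 + S(-5, 29)) = 1/(-247 + (-7/2 + 29)/29) = 1/(-247 + (1/29)*(51/2)) = 1/(-247 + 51/58) = 1/(-14275/58) = -58/14275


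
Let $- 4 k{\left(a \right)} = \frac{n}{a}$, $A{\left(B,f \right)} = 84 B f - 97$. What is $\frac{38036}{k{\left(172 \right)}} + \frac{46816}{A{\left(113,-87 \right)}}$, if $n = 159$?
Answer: $- \frac{21612819103712}{131318259} \approx -1.6458 \cdot 10^{5}$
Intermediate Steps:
$A{\left(B,f \right)} = -97 + 84 B f$ ($A{\left(B,f \right)} = 84 B f - 97 = -97 + 84 B f$)
$k{\left(a \right)} = - \frac{159}{4 a}$ ($k{\left(a \right)} = - \frac{159 \frac{1}{a}}{4} = - \frac{159}{4 a}$)
$\frac{38036}{k{\left(172 \right)}} + \frac{46816}{A{\left(113,-87 \right)}} = \frac{38036}{\left(- \frac{159}{4}\right) \frac{1}{172}} + \frac{46816}{-97 + 84 \cdot 113 \left(-87\right)} = \frac{38036}{\left(- \frac{159}{4}\right) \frac{1}{172}} + \frac{46816}{-97 - 825804} = \frac{38036}{- \frac{159}{688}} + \frac{46816}{-825901} = 38036 \left(- \frac{688}{159}\right) + 46816 \left(- \frac{1}{825901}\right) = - \frac{26168768}{159} - \frac{46816}{825901} = - \frac{21612819103712}{131318259}$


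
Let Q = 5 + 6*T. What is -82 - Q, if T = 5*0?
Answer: -87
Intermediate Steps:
T = 0
Q = 5 (Q = 5 + 6*0 = 5 + 0 = 5)
-82 - Q = -82 - 1*5 = -82 - 5 = -87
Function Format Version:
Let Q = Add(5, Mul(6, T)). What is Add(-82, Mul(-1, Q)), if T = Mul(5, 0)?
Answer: -87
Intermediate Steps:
T = 0
Q = 5 (Q = Add(5, Mul(6, 0)) = Add(5, 0) = 5)
Add(-82, Mul(-1, Q)) = Add(-82, Mul(-1, 5)) = Add(-82, -5) = -87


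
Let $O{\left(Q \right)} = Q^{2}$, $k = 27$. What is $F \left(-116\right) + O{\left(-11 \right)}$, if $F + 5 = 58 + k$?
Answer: $-9159$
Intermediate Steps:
$F = 80$ ($F = -5 + \left(58 + 27\right) = -5 + 85 = 80$)
$F \left(-116\right) + O{\left(-11 \right)} = 80 \left(-116\right) + \left(-11\right)^{2} = -9280 + 121 = -9159$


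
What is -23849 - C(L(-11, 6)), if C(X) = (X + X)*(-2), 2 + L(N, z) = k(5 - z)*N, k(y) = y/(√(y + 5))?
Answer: -23835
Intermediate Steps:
k(y) = y/√(5 + y) (k(y) = y/(√(5 + y)) = y/√(5 + y))
L(N, z) = -2 + N*(5 - z)/√(10 - z) (L(N, z) = -2 + ((5 - z)/√(5 + (5 - z)))*N = -2 + ((5 - z)/√(10 - z))*N = -2 + N*(5 - z)/√(10 - z))
C(X) = -4*X (C(X) = (2*X)*(-2) = -4*X)
-23849 - C(L(-11, 6)) = -23849 - (-4)*(-2*√(10 - 1*6) - 1*(-11)*(-5 + 6))/√(10 - 1*6) = -23849 - (-4)*(-2*√(10 - 6) - 1*(-11)*1)/√(10 - 6) = -23849 - (-4)*(-2*√4 + 11)/√4 = -23849 - (-4)*(-2*2 + 11)/2 = -23849 - (-4)*(-4 + 11)/2 = -23849 - (-4)*(½)*7 = -23849 - (-4)*7/2 = -23849 - 1*(-14) = -23849 + 14 = -23835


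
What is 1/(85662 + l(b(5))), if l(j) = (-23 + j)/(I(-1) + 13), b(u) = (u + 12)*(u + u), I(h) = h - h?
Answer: 13/1113753 ≈ 1.1672e-5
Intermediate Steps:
I(h) = 0
b(u) = 2*u*(12 + u) (b(u) = (12 + u)*(2*u) = 2*u*(12 + u))
l(j) = -23/13 + j/13 (l(j) = (-23 + j)/(0 + 13) = (-23 + j)/13 = (-23 + j)*(1/13) = -23/13 + j/13)
1/(85662 + l(b(5))) = 1/(85662 + (-23/13 + (2*5*(12 + 5))/13)) = 1/(85662 + (-23/13 + (2*5*17)/13)) = 1/(85662 + (-23/13 + (1/13)*170)) = 1/(85662 + (-23/13 + 170/13)) = 1/(85662 + 147/13) = 1/(1113753/13) = 13/1113753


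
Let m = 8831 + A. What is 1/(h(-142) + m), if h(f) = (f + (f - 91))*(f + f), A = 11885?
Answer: 1/127216 ≈ 7.8607e-6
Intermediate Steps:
h(f) = 2*f*(-91 + 2*f) (h(f) = (f + (-91 + f))*(2*f) = (-91 + 2*f)*(2*f) = 2*f*(-91 + 2*f))
m = 20716 (m = 8831 + 11885 = 20716)
1/(h(-142) + m) = 1/(2*(-142)*(-91 + 2*(-142)) + 20716) = 1/(2*(-142)*(-91 - 284) + 20716) = 1/(2*(-142)*(-375) + 20716) = 1/(106500 + 20716) = 1/127216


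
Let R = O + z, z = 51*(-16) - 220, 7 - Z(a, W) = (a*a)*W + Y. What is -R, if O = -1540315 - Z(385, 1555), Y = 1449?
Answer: -228949966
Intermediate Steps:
Z(a, W) = -1442 - W*a**2 (Z(a, W) = 7 - ((a*a)*W + 1449) = 7 - (a**2*W + 1449) = 7 - (W*a**2 + 1449) = 7 - (1449 + W*a**2) = 7 + (-1449 - W*a**2) = -1442 - W*a**2)
z = -1036 (z = -816 - 220 = -1036)
O = 228951002 (O = -1540315 - (-1442 - 1*1555*385**2) = -1540315 - (-1442 - 1*1555*148225) = -1540315 - (-1442 - 230489875) = -1540315 - 1*(-230491317) = -1540315 + 230491317 = 228951002)
R = 228949966 (R = 228951002 - 1036 = 228949966)
-R = -1*228949966 = -228949966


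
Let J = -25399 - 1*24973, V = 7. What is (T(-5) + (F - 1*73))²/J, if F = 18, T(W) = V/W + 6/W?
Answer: -20736/314825 ≈ -0.065865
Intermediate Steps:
T(W) = 13/W (T(W) = 7/W + 6/W = 13/W)
J = -50372 (J = -25399 - 24973 = -50372)
(T(-5) + (F - 1*73))²/J = (13/(-5) + (18 - 1*73))²/(-50372) = (13*(-⅕) + (18 - 73))²*(-1/50372) = (-13/5 - 55)²*(-1/50372) = (-288/5)²*(-1/50372) = (82944/25)*(-1/50372) = -20736/314825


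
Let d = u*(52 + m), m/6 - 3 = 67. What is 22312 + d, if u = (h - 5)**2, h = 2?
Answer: 26560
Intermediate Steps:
m = 420 (m = 18 + 6*67 = 18 + 402 = 420)
u = 9 (u = (2 - 5)**2 = (-3)**2 = 9)
d = 4248 (d = 9*(52 + 420) = 9*472 = 4248)
22312 + d = 22312 + 4248 = 26560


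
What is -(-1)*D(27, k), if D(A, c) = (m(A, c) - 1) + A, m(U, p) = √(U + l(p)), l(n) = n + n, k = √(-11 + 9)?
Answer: 26 + √(27 + 2*I*√2) ≈ 31.203 + 0.27179*I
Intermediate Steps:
k = I*√2 (k = √(-2) = I*√2 ≈ 1.4142*I)
l(n) = 2*n
m(U, p) = √(U + 2*p)
D(A, c) = -1 + A + √(A + 2*c) (D(A, c) = (√(A + 2*c) - 1) + A = (-1 + √(A + 2*c)) + A = -1 + A + √(A + 2*c))
-(-1)*D(27, k) = -(-1)*(-1 + 27 + √(27 + 2*(I*√2))) = -(-1)*(-1 + 27 + √(27 + 2*I*√2)) = -(-1)*(26 + √(27 + 2*I*√2)) = -(-26 - √(27 + 2*I*√2)) = 26 + √(27 + 2*I*√2)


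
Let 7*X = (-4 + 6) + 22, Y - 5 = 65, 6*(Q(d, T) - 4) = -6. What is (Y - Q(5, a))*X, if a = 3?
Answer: 1608/7 ≈ 229.71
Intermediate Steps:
Q(d, T) = 3 (Q(d, T) = 4 + (⅙)*(-6) = 4 - 1 = 3)
Y = 70 (Y = 5 + 65 = 70)
X = 24/7 (X = ((-4 + 6) + 22)/7 = (2 + 22)/7 = (⅐)*24 = 24/7 ≈ 3.4286)
(Y - Q(5, a))*X = (70 - 1*3)*(24/7) = (70 - 3)*(24/7) = 67*(24/7) = 1608/7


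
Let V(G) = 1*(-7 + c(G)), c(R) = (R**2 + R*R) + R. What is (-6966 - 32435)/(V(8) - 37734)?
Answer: 39401/37605 ≈ 1.0478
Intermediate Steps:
c(R) = R + 2*R**2 (c(R) = (R**2 + R**2) + R = 2*R**2 + R = R + 2*R**2)
V(G) = -7 + G*(1 + 2*G) (V(G) = 1*(-7 + G*(1 + 2*G)) = -7 + G*(1 + 2*G))
(-6966 - 32435)/(V(8) - 37734) = (-6966 - 32435)/((-7 + 8*(1 + 2*8)) - 37734) = -39401/((-7 + 8*(1 + 16)) - 37734) = -39401/((-7 + 8*17) - 37734) = -39401/((-7 + 136) - 37734) = -39401/(129 - 37734) = -39401/(-37605) = -39401*(-1/37605) = 39401/37605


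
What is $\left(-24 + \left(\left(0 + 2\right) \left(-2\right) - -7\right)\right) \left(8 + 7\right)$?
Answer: $-315$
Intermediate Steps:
$\left(-24 + \left(\left(0 + 2\right) \left(-2\right) - -7\right)\right) \left(8 + 7\right) = \left(-24 + \left(2 \left(-2\right) + 7\right)\right) 15 = \left(-24 + \left(-4 + 7\right)\right) 15 = \left(-24 + 3\right) 15 = \left(-21\right) 15 = -315$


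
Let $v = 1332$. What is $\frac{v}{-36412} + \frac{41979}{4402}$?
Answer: $\frac{380668971}{40071406} \approx 9.4998$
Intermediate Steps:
$\frac{v}{-36412} + \frac{41979}{4402} = \frac{1332}{-36412} + \frac{41979}{4402} = 1332 \left(- \frac{1}{36412}\right) + 41979 \cdot \frac{1}{4402} = - \frac{333}{9103} + \frac{41979}{4402} = \frac{380668971}{40071406}$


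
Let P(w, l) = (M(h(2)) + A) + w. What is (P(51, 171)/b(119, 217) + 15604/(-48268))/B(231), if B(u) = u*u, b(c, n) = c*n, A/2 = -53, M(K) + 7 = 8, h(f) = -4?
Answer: -101387141/16627615289901 ≈ -6.0975e-6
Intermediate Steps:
M(K) = 1 (M(K) = -7 + 8 = 1)
A = -106 (A = 2*(-53) = -106)
P(w, l) = -105 + w (P(w, l) = (1 - 106) + w = -105 + w)
B(u) = u²
(P(51, 171)/b(119, 217) + 15604/(-48268))/B(231) = ((-105 + 51)/((119*217)) + 15604/(-48268))/(231²) = (-54/25823 + 15604*(-1/48268))/53361 = (-54*1/25823 - 3901/12067)*(1/53361) = (-54/25823 - 3901/12067)*(1/53361) = -101387141/311606141*1/53361 = -101387141/16627615289901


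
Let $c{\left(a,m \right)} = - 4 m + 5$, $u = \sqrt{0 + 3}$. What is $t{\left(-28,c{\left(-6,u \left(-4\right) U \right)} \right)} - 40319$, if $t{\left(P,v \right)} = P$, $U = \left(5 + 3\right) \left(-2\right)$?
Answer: $-40347$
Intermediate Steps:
$U = -16$ ($U = 8 \left(-2\right) = -16$)
$u = \sqrt{3} \approx 1.732$
$c{\left(a,m \right)} = 5 - 4 m$
$t{\left(-28,c{\left(-6,u \left(-4\right) U \right)} \right)} - 40319 = -28 - 40319 = -40347$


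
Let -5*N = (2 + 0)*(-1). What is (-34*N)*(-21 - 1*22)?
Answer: 2924/5 ≈ 584.80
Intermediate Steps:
N = ⅖ (N = -(2 + 0)*(-1)/5 = -2*(-1)/5 = -⅕*(-2) = ⅖ ≈ 0.40000)
(-34*N)*(-21 - 1*22) = (-34*⅖)*(-21 - 1*22) = -68*(-21 - 22)/5 = -68/5*(-43) = 2924/5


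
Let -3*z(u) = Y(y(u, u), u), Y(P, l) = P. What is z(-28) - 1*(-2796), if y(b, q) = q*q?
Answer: 7604/3 ≈ 2534.7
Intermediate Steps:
y(b, q) = q²
z(u) = -u²/3
z(-28) - 1*(-2796) = -⅓*(-28)² - 1*(-2796) = -⅓*784 + 2796 = -784/3 + 2796 = 7604/3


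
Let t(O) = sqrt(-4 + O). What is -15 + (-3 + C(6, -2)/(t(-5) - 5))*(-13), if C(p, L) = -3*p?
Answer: -177/17 - 351*I/17 ≈ -10.412 - 20.647*I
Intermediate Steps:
-15 + (-3 + C(6, -2)/(t(-5) - 5))*(-13) = -15 + (-3 + (-3*6)/(sqrt(-4 - 5) - 5))*(-13) = -15 + (-3 - 18/(sqrt(-9) - 5))*(-13) = -15 + (-3 - 18/(3*I - 5))*(-13) = -15 + (-3 - 18*(-5 - 3*I)/34)*(-13) = -15 + (-3 - 9*(-5 - 3*I)/17)*(-13) = -15 + (39 + 117*(-5 - 3*I)/17) = 24 + 117*(-5 - 3*I)/17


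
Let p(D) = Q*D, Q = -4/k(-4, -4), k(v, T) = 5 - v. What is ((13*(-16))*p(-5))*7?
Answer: -29120/9 ≈ -3235.6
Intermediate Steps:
Q = -4/9 (Q = -4/(5 - 1*(-4)) = -4/(5 + 4) = -4/9 ≈ -0.44444)
p(D) = -4*D/9
((13*(-16))*p(-5))*7 = ((13*(-16))*(-4/9*(-5)))*7 = -208*20/9*7 = -4160/9*7 = -29120/9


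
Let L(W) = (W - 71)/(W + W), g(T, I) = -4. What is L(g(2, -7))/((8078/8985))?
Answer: 673875/64624 ≈ 10.428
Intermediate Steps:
L(W) = (-71 + W)/(2*W) (L(W) = (-71 + W)/((2*W)) = (-71 + W)*(1/(2*W)) = (-71 + W)/(2*W))
L(g(2, -7))/((8078/8985)) = ((½)*(-71 - 4)/(-4))/((8078/8985)) = ((½)*(-¼)*(-75))/((8078*(1/8985))) = 75/(8*(8078/8985)) = (75/8)*(8985/8078) = 673875/64624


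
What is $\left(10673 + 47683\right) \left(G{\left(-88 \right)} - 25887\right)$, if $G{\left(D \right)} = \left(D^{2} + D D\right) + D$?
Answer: $-611979372$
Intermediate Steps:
$G{\left(D \right)} = D + 2 D^{2}$ ($G{\left(D \right)} = \left(D^{2} + D^{2}\right) + D = 2 D^{2} + D = D + 2 D^{2}$)
$\left(10673 + 47683\right) \left(G{\left(-88 \right)} - 25887\right) = \left(10673 + 47683\right) \left(- 88 \left(1 + 2 \left(-88\right)\right) - 25887\right) = 58356 \left(- 88 \left(1 - 176\right) - 25887\right) = 58356 \left(\left(-88\right) \left(-175\right) - 25887\right) = 58356 \left(15400 - 25887\right) = 58356 \left(-10487\right) = -611979372$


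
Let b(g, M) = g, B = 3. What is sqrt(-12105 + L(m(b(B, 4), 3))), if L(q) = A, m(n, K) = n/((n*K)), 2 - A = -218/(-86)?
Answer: I*sqrt(22383134)/43 ≈ 110.03*I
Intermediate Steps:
A = -23/43 (A = 2 - (-218)/(-86) = 2 - (-218)*(-1)/86 = 2 - 1*109/43 = 2 - 109/43 = -23/43 ≈ -0.53488)
m(n, K) = 1/K (m(n, K) = n/((K*n)) = n*(1/(K*n)) = 1/K)
L(q) = -23/43
sqrt(-12105 + L(m(b(B, 4), 3))) = sqrt(-12105 - 23/43) = sqrt(-520538/43) = I*sqrt(22383134)/43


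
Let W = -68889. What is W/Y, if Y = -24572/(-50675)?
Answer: -3490950075/24572 ≈ -1.4207e+5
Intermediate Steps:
Y = 24572/50675 (Y = -24572*(-1/50675) = 24572/50675 ≈ 0.48489)
W/Y = -68889/24572/50675 = -68889*50675/24572 = -3490950075/24572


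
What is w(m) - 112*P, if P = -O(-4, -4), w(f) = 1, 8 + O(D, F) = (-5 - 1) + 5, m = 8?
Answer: -1007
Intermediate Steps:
O(D, F) = -9 (O(D, F) = -8 + ((-5 - 1) + 5) = -8 + (-6 + 5) = -8 - 1 = -9)
P = 9 (P = -1*(-9) = 9)
w(m) - 112*P = 1 - 112*9 = 1 - 1008 = -1007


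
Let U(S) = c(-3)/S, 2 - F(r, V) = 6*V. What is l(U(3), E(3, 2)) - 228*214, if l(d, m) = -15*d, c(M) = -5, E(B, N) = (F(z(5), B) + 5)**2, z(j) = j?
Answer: -48767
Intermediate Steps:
F(r, V) = 2 - 6*V
E(B, N) = (7 - 6*B)**2 (E(B, N) = ((2 - 6*B) + 5)**2 = (7 - 6*B)**2)
U(S) = -5/S
l(U(3), E(3, 2)) - 228*214 = -(-75)/3 - 228*214 = -(-75)/3 - 48792 = -15*(-5/3) - 48792 = 25 - 48792 = -48767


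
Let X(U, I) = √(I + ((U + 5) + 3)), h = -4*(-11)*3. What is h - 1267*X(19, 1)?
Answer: 132 - 2534*√7 ≈ -6572.3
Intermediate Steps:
h = 132 (h = 44*3 = 132)
X(U, I) = √(8 + I + U) (X(U, I) = √(I + ((5 + U) + 3)) = √(I + (8 + U)) = √(8 + I + U))
h - 1267*X(19, 1) = 132 - 1267*√(8 + 1 + 19) = 132 - 2534*√7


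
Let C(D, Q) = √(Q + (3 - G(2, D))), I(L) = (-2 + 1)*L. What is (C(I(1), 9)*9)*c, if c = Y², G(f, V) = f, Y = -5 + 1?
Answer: 144*√10 ≈ 455.37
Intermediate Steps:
Y = -4
c = 16 (c = (-4)² = 16)
I(L) = -L
C(D, Q) = √(1 + Q) (C(D, Q) = √(Q + (3 - 1*2)) = √(Q + (3 - 2)) = √(Q + 1) = √(1 + Q))
(C(I(1), 9)*9)*c = (√(1 + 9)*9)*16 = (√10*9)*16 = (9*√10)*16 = 144*√10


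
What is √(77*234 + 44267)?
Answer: √62285 ≈ 249.57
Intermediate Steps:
√(77*234 + 44267) = √(18018 + 44267) = √62285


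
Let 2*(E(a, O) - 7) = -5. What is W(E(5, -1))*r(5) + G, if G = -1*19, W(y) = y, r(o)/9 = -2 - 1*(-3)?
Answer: 43/2 ≈ 21.500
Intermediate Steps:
E(a, O) = 9/2 (E(a, O) = 7 + (1/2)*(-5) = 7 - 5/2 = 9/2)
r(o) = 9 (r(o) = 9*(-2 - 1*(-3)) = 9*(-2 + 3) = 9*1 = 9)
G = -19
W(E(5, -1))*r(5) + G = (9/2)*9 - 19 = 81/2 - 19 = 43/2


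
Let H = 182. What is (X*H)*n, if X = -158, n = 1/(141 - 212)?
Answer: 28756/71 ≈ 405.01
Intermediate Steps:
n = -1/71 (n = 1/(-71) = -1/71 ≈ -0.014085)
(X*H)*n = -158*182*(-1/71) = -28756*(-1/71) = 28756/71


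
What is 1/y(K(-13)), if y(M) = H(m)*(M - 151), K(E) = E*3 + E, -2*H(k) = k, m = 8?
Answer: 1/812 ≈ 0.0012315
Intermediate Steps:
H(k) = -k/2
K(E) = 4*E (K(E) = 3*E + E = 4*E)
y(M) = 604 - 4*M (y(M) = (-1/2*8)*(M - 151) = -4*(-151 + M) = 604 - 4*M)
1/y(K(-13)) = 1/(604 - 16*(-13)) = 1/(604 - 4*(-52)) = 1/(604 + 208) = 1/812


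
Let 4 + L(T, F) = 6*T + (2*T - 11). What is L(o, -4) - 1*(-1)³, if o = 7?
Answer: 42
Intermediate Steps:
L(T, F) = -15 + 8*T (L(T, F) = -4 + (6*T + (2*T - 11)) = -4 + (6*T + (-11 + 2*T)) = -4 + (-11 + 8*T) = -15 + 8*T)
L(o, -4) - 1*(-1)³ = (-15 + 8*7) - 1*(-1)³ = (-15 + 56) - 1*(-1) = 41 + 1 = 42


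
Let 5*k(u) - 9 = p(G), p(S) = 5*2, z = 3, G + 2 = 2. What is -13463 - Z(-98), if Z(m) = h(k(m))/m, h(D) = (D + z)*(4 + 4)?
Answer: -3298299/245 ≈ -13462.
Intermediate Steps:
G = 0 (G = -2 + 2 = 0)
p(S) = 10
k(u) = 19/5 (k(u) = 9/5 + (⅕)*10 = 9/5 + 2 = 19/5)
h(D) = 24 + 8*D (h(D) = (D + 3)*(4 + 4) = (3 + D)*8 = 24 + 8*D)
Z(m) = 272/(5*m) (Z(m) = (24 + 8*(19/5))/m = (24 + 152/5)/m = 272/(5*m))
-13463 - Z(-98) = -13463 - 272/(5*(-98)) = -13463 - 272*(-1)/(5*98) = -13463 - 1*(-136/245) = -13463 + 136/245 = -3298299/245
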